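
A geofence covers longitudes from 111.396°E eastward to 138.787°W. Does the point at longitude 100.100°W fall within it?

Band width going east from +111.396° to -138.787°: ((-138.787 − 111.396) mod 360) = 109.817°.
Offset of -100.100° east of the west edge: ((-100.100 − 111.396) mod 360) = 148.504°.
148.504° > 109.817° ⇒ outside.

No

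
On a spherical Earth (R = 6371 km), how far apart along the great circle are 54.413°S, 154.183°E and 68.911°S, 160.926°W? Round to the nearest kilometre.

2768 km

Δλ = -160.926 − 154.183 = -315.109°; wrapped into (−180°, 180°]: 44.891°.
Δφ = -68.911 − -54.413 = -14.498°.
a = sin²(Δφ/2) + cos φ₁ · cos φ₂ · sin²(Δλ/2) = 0.046446.
c = 2·atan2(√a, √(1−a)) = 0.43443 rad → d = 6371·c ≈ 2767.78 km.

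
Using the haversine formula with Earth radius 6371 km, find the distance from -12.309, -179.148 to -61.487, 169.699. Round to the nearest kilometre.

5542 km

Δλ = 169.699 − -179.148 = 348.847°; wrapped into (−180°, 180°]: -11.153°.
Δφ = -61.487 − -12.309 = -49.178°.
a = sin²(Δφ/2) + cos φ₁ · cos φ₂ · sin²(Δλ/2) = 0.177548.
c = 2·atan2(√a, √(1−a)) = 0.86990 rad → d = 6371·c ≈ 5542.13 km.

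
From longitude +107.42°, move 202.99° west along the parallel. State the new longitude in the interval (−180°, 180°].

-95.57°

Start at +107.42°; shift −202.99° → -95.57°.
-95.57° already lies in (−180°, 180°].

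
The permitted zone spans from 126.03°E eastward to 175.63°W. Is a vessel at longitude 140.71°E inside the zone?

Band width going east from +126.03° to -175.63°: ((-175.63 − 126.03) mod 360) = 58.34°.
Offset of +140.71° east of the west edge: ((140.71 − 126.03) mod 360) = 14.68°.
14.68° ≤ 58.34° ⇒ inside.

Yes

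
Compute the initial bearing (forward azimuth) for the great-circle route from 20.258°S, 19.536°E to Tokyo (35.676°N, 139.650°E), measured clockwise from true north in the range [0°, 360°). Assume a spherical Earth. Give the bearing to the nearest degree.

Δλ = 139.650 − 19.536 = 120.114°.
θ = atan2( sin Δλ · cos φ₂ , cos φ₁ · sin φ₂ − sin φ₁ · cos φ₂ · cos Δλ )
  = atan2(0.70269, 0.40601) = 59.981° → normalised to [0°, 360°): 59.981°.

60°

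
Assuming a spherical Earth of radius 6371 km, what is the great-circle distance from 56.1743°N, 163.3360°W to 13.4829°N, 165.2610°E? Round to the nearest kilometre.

Δλ = 165.2610 − -163.3360 = 328.5970°; wrapped into (−180°, 180°]: -31.4030°.
Δφ = 13.4829 − 56.1743 = -42.6914°.
a = sin²(Δφ/2) + cos φ₁ · cos φ₂ · sin²(Δλ/2) = 0.172138.
c = 2·atan2(√a, √(1−a)) = 0.85565 rad → d = 6371·c ≈ 5451.37 km.

5451 km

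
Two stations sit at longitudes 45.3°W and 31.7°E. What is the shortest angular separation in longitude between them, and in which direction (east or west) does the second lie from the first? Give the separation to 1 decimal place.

77.0° east

Raw difference: 31.7 − -45.3 = 77.0°.
Normalise into (−180°, 180°]: 77.0° stays 77.0°.
Positive ⇒ the second point lies to the east; separation 77.0°.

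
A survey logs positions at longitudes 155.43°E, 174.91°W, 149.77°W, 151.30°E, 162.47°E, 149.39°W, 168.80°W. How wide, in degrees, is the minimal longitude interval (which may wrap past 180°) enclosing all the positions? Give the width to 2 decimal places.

Sort the longitudes: -174.91°, -168.80°, -149.77°, -149.39°, +151.30°, +155.43°, +162.47°.
Eastward gaps between consecutive values (wrapping around): 6.11°, 19.03°, 0.38°, 300.69°, 4.13°, 7.04°, 22.62°.
Largest gap = 300.69° ⇒ minimal covering band is its complement: 360° − 300.69° = 59.31°.
Band runs from +151.30° eastward to -149.39°, crossing the antimeridian.

59.31°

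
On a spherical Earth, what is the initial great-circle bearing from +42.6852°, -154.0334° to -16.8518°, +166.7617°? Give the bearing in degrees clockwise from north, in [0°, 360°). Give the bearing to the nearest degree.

220°

Δλ = 166.7617 − -154.0334 = 320.7951°; wrapped into (−180°, 180°]: -39.2049°.
θ = atan2( sin Δλ · cos φ₂ , cos φ₁ · sin φ₂ − sin φ₁ · cos φ₂ · cos Δλ )
  = atan2(-0.60495, -0.71589) = -139.801° → normalised to [0°, 360°): 220.199°.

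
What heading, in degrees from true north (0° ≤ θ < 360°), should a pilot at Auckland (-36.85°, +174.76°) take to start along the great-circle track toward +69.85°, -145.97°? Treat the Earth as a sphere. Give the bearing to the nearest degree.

Δλ = -145.97 − 174.76 = -320.73°; wrapped into (−180°, 180°]: 39.27°.
θ = atan2( sin Δλ · cos φ₂ , cos φ₁ · sin φ₂ − sin φ₁ · cos φ₂ · cos Δλ )
  = atan2(0.21805, 0.91117) = 13.458° → normalised to [0°, 360°): 13.458°.

13°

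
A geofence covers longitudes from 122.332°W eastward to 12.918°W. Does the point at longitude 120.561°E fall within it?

No

Band width going east from -122.332° to -12.918°: ((-12.918 − -122.332) mod 360) = 109.414°.
Offset of +120.561° east of the west edge: ((120.561 − -122.332) mod 360) = 242.893°.
242.893° > 109.414° ⇒ outside.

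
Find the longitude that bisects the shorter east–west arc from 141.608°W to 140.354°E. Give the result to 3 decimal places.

Signed shortest Δλ from -141.608° to +140.354° is -78.038°.
Midpoint longitude = -141.608° + (-78.038°)/2 = -141.608° − 39.019° = -180.627°.
Normalise into (−180°, 180°]: +179.373°.
(The naïve average (-141.608 + +140.354)/2 = -0.627° is on the wrong side of the globe.)

179.373°E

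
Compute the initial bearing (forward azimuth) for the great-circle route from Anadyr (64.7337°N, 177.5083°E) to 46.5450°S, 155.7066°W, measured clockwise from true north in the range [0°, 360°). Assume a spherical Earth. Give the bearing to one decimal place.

Δλ = -155.7066 − 177.5083 = -333.2149°; wrapped into (−180°, 180°]: 26.7851°.
θ = atan2( sin Δλ · cos φ₂ , cos φ₁ · sin φ₂ − sin φ₁ · cos φ₂ · cos Δλ )
  = atan2(0.30995, -0.86509) = 160.288° → normalised to [0°, 360°): 160.288°.

160.3°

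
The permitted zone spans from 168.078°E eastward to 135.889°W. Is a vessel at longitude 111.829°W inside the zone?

No

Band width going east from +168.078° to -135.889°: ((-135.889 − 168.078) mod 360) = 56.033°.
Offset of -111.829° east of the west edge: ((-111.829 − 168.078) mod 360) = 80.093°.
80.093° > 56.033° ⇒ outside.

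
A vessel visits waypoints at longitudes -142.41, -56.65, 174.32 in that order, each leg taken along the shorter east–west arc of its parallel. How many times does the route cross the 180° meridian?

Leg 1: -142.41° → -56.65°, shortest Δλ = 85.76° (east) — does not cross 180°.
Leg 2: -56.65° → +174.32°, shortest Δλ = -129.03° (west) — crosses 180°.
Total crossings: 1.

1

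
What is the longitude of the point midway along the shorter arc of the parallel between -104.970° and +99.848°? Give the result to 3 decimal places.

Signed shortest Δλ from -104.970° to +99.848° is -155.182°.
Midpoint longitude = -104.970° + (-155.182°)/2 = -104.970° − 77.591° = -182.561°.
Normalise into (−180°, 180°]: +177.439°.
(The naïve average (-104.970 + +99.848)/2 = -2.561° is on the wrong side of the globe.)

+177.439°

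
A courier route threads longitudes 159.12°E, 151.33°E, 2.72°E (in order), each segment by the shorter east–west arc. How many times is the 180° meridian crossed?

0

Leg 1: +159.12° → +151.33°, shortest Δλ = -7.79° (west) — does not cross 180°.
Leg 2: +151.33° → +2.72°, shortest Δλ = -148.61° (west) — does not cross 180°.
Total crossings: 0.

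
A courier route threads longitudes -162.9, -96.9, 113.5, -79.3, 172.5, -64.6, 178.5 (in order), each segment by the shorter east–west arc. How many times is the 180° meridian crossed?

Leg 1: -162.9° → -96.9°, shortest Δλ = 66.0° (east) — does not cross 180°.
Leg 2: -96.9° → +113.5°, shortest Δλ = -149.6° (west) — crosses 180°.
Leg 3: +113.5° → -79.3°, shortest Δλ = 167.2° (east) — crosses 180°.
Leg 4: -79.3° → +172.5°, shortest Δλ = -108.2° (west) — crosses 180°.
Leg 5: +172.5° → -64.6°, shortest Δλ = 122.9° (east) — crosses 180°.
Leg 6: -64.6° → +178.5°, shortest Δλ = -116.9° (west) — crosses 180°.
Total crossings: 5.

5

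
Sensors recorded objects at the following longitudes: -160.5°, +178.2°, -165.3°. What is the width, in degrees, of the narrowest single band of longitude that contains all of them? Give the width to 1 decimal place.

21.3°

Sort the longitudes: -165.3°, -160.5°, +178.2°.
Eastward gaps between consecutive values (wrapping around): 4.8°, 338.7°, 16.5°.
Largest gap = 338.7° ⇒ minimal covering band is its complement: 360° − 338.7° = 21.3°.
Band runs from +178.2° eastward to -160.5°, crossing the antimeridian.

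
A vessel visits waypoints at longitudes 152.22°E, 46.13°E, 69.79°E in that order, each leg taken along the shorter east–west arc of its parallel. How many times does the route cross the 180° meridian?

Leg 1: +152.22° → +46.13°, shortest Δλ = -106.09° (west) — does not cross 180°.
Leg 2: +46.13° → +69.79°, shortest Δλ = 23.66° (east) — does not cross 180°.
Total crossings: 0.

0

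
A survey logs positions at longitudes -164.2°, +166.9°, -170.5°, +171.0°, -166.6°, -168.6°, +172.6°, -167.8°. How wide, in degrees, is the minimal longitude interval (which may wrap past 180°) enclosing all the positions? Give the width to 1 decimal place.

Sort the longitudes: -170.5°, -168.6°, -167.8°, -166.6°, -164.2°, +166.9°, +171.0°, +172.6°.
Eastward gaps between consecutive values (wrapping around): 1.9°, 0.8°, 1.2°, 2.4°, 331.1°, 4.1°, 1.6°, 16.9°.
Largest gap = 331.1° ⇒ minimal covering band is its complement: 360° − 331.1° = 28.9°.
Band runs from +166.9° eastward to -164.2°, crossing the antimeridian.

28.9°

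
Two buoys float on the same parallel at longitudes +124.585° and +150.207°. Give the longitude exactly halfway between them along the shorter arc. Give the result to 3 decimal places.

Signed shortest Δλ from +124.585° to +150.207° is +25.622°.
Midpoint longitude = +124.585° + (+25.622°)/2 = +124.585° + 12.811° = +137.396°.

+137.396°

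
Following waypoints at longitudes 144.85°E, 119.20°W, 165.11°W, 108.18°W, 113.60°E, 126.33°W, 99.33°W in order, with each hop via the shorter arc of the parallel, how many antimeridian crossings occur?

Leg 1: +144.85° → -119.20°, shortest Δλ = 95.95° (east) — crosses 180°.
Leg 2: -119.20° → -165.11°, shortest Δλ = -45.91° (west) — does not cross 180°.
Leg 3: -165.11° → -108.18°, shortest Δλ = 56.93° (east) — does not cross 180°.
Leg 4: -108.18° → +113.60°, shortest Δλ = -138.22° (west) — crosses 180°.
Leg 5: +113.60° → -126.33°, shortest Δλ = 120.07° (east) — crosses 180°.
Leg 6: -126.33° → -99.33°, shortest Δλ = 27.0° (east) — does not cross 180°.
Total crossings: 3.

3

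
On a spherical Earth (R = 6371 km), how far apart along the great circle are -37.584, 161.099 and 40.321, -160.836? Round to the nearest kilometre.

9491 km

Δλ = -160.836 − 161.099 = -321.935°; wrapped into (−180°, 180°]: 38.065°.
Δφ = 40.321 − -37.584 = 77.905°.
a = sin²(Δφ/2) + cos φ₁ · cos φ₂ · sin²(Δλ/2) = 0.459486.
c = 2·atan2(√a, √(1−a)) = 1.48968 rad → d = 6371·c ≈ 9490.75 km.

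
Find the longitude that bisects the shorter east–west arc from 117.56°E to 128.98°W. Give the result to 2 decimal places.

Signed shortest Δλ from +117.56° to -128.98° is +113.46°.
Midpoint longitude = +117.56° + (+113.46°)/2 = +117.56° + 56.73° = +174.29°.
(The naïve average (+117.56 + -128.98)/2 = -5.71° is on the wrong side of the globe.)

174.29°E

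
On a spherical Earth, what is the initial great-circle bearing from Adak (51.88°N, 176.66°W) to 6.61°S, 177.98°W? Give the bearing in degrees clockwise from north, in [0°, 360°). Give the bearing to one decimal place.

181.5°

Δλ = -177.98 − -176.66 = -1.32°.
θ = atan2( sin Δλ · cos φ₂ , cos φ₁ · sin φ₂ − sin φ₁ · cos φ₂ · cos Δλ )
  = atan2(-0.02288, -0.85234) = -178.462° → normalised to [0°, 360°): 181.538°.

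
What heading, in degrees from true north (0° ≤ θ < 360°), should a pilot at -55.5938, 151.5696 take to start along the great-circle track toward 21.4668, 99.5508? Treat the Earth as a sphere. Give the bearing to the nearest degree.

Δλ = 99.5508 − 151.5696 = -52.0188°.
θ = atan2( sin Δλ · cos φ₂ , cos φ₁ · sin φ₂ − sin φ₁ · cos φ₂ · cos Δλ )
  = atan2(-0.73353, 0.67931) = -47.198° → normalised to [0°, 360°): 312.802°.

313°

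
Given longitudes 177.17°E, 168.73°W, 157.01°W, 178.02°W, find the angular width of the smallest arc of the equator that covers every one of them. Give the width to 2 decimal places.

25.82°

Sort the longitudes: -178.02°, -168.73°, -157.01°, +177.17°.
Eastward gaps between consecutive values (wrapping around): 9.29°, 11.72°, 334.18°, 4.81°.
Largest gap = 334.18° ⇒ minimal covering band is its complement: 360° − 334.18° = 25.82°.
Band runs from +177.17° eastward to -157.01°, crossing the antimeridian.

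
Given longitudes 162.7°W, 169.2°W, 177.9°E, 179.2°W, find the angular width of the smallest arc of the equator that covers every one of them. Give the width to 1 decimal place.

19.4°

Sort the longitudes: -179.2°, -169.2°, -162.7°, +177.9°.
Eastward gaps between consecutive values (wrapping around): 10.0°, 6.5°, 340.6°, 2.9°.
Largest gap = 340.6° ⇒ minimal covering band is its complement: 360° − 340.6° = 19.4°.
Band runs from +177.9° eastward to -162.7°, crossing the antimeridian.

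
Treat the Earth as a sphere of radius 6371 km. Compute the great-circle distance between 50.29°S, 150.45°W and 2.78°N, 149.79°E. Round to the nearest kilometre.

Δλ = 149.79 − -150.45 = 300.24°; wrapped into (−180°, 180°]: -59.76°.
Δφ = 2.78 − -50.29 = 53.07°.
a = sin²(Δφ/2) + cos φ₁ · cos φ₂ · sin²(Δλ/2) = 0.357962.
c = 2·atan2(√a, √(1−a)) = 1.28275 rad → d = 6371·c ≈ 8172.42 km.

8172 km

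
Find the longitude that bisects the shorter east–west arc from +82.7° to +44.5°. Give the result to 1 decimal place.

Signed shortest Δλ from +82.7° to +44.5° is -38.2°.
Midpoint longitude = +82.7° + (-38.2°)/2 = +82.7° − 19.1° = +63.6°.

+63.6°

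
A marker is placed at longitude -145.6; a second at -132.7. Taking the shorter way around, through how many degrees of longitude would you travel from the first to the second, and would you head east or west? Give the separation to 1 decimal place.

12.9° east

Raw difference: -132.7 − -145.6 = 12.9°.
Normalise into (−180°, 180°]: 12.9° stays 12.9°.
Positive ⇒ the second point lies to the east; separation 12.9°.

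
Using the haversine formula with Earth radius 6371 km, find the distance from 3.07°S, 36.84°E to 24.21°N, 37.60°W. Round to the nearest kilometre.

Δλ = -37.60 − 36.84 = -74.44°.
Δφ = 24.21 − -3.07 = 27.28°.
a = sin²(Δφ/2) + cos φ₁ · cos φ₂ · sin²(Δλ/2) = 0.388829.
c = 2·atan2(√a, √(1−a)) = 1.34658 rad → d = 6371·c ≈ 8579.07 km.

8579 km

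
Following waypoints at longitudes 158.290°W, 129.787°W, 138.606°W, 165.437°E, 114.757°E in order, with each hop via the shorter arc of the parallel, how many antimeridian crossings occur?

Leg 1: -158.290° → -129.787°, shortest Δλ = 28.503° (east) — does not cross 180°.
Leg 2: -129.787° → -138.606°, shortest Δλ = -8.819° (west) — does not cross 180°.
Leg 3: -138.606° → +165.437°, shortest Δλ = -55.957° (west) — crosses 180°.
Leg 4: +165.437° → +114.757°, shortest Δλ = -50.68° (west) — does not cross 180°.
Total crossings: 1.

1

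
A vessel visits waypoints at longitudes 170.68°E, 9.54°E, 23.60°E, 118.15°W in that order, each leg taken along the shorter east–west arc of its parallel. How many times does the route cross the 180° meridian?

Leg 1: +170.68° → +9.54°, shortest Δλ = -161.14° (west) — does not cross 180°.
Leg 2: +9.54° → +23.60°, shortest Δλ = 14.06° (east) — does not cross 180°.
Leg 3: +23.60° → -118.15°, shortest Δλ = -141.75° (west) — does not cross 180°.
Total crossings: 0.

0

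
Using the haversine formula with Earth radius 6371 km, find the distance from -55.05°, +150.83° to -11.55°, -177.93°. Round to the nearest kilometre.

Δλ = -177.93 − 150.83 = -328.76°; wrapped into (−180°, 180°]: 31.24°.
Δφ = -11.55 − -55.05 = 43.50°.
a = sin²(Δφ/2) + cos φ₁ · cos φ₂ · sin²(Δλ/2) = 0.178004.
c = 2·atan2(√a, √(1−a)) = 0.87109 rad → d = 6371·c ≈ 5549.72 km.

5550 km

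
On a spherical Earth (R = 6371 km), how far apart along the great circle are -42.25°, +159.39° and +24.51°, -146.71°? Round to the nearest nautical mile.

4997 nmi

Δλ = -146.71 − 159.39 = -306.10°; wrapped into (−180°, 180°]: 53.90°.
Δφ = 24.51 − -42.25 = 66.76°.
a = sin²(Δφ/2) + cos φ₁ · cos φ₂ · sin²(Δλ/2) = 0.441050.
c = 2·atan2(√a, √(1−a)) = 1.45262 rad → d = 6371·c ≈ 9254.65 km ≈ 4997.11 nmi.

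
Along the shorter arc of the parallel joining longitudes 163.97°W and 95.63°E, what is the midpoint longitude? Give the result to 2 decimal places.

Signed shortest Δλ from -163.97° to +95.63° is -100.40°.
Midpoint longitude = -163.97° + (-100.40°)/2 = -163.97° − 50.20° = -214.17°.
Normalise into (−180°, 180°]: +145.83°.
(The naïve average (-163.97 + +95.63)/2 = -34.17° is on the wrong side of the globe.)

145.83°E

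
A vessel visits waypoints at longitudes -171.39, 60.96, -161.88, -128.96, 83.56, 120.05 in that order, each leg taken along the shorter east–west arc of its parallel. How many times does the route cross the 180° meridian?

3

Leg 1: -171.39° → +60.96°, shortest Δλ = -127.65° (west) — crosses 180°.
Leg 2: +60.96° → -161.88°, shortest Δλ = 137.16° (east) — crosses 180°.
Leg 3: -161.88° → -128.96°, shortest Δλ = 32.92° (east) — does not cross 180°.
Leg 4: -128.96° → +83.56°, shortest Δλ = -147.48° (west) — crosses 180°.
Leg 5: +83.56° → +120.05°, shortest Δλ = 36.49° (east) — does not cross 180°.
Total crossings: 3.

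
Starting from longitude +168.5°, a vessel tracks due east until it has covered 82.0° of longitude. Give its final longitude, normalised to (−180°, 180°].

Start at +168.5°; shift +82.0° → +250.5°.
+250.5° lies outside (−180°, 180°]; subtract 360° → -109.5°.

-109.5°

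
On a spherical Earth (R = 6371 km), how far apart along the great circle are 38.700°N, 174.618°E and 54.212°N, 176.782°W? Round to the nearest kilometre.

Δλ = -176.782 − 174.618 = -351.400°; wrapped into (−180°, 180°]: 8.600°.
Δφ = 54.212 − 38.700 = 15.512°.
a = sin²(Δφ/2) + cos φ₁ · cos φ₂ · sin²(Δλ/2) = 0.020778.
c = 2·atan2(√a, √(1−a)) = 0.28930 rad → d = 6371·c ≈ 1843.15 km.

1843 km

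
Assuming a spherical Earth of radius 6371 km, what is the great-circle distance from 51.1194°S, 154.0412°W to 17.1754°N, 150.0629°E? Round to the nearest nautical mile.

Δλ = 150.0629 − -154.0412 = 304.1041°; wrapped into (−180°, 180°]: -55.8959°.
Δφ = 17.1754 − -51.1194 = 68.2948°.
a = sin²(Δφ/2) + cos φ₁ · cos φ₂ · sin²(Δλ/2) = 0.446811.
c = 2·atan2(√a, √(1−a)) = 1.46422 rad → d = 6371·c ≈ 9328.52 km ≈ 5037.00 nmi.

5037 nmi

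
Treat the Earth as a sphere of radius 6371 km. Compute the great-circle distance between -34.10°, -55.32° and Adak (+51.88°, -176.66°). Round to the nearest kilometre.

Δλ = -176.66 − -55.32 = -121.34°.
Δφ = 51.88 − -34.10 = 85.98°.
a = sin²(Δφ/2) + cos φ₁ · cos φ₂ · sin²(Δλ/2) = 0.853467.
c = 2·atan2(√a, √(1−a)) = 2.35595 rad → d = 6371·c ≈ 15009.75 km.

15010 km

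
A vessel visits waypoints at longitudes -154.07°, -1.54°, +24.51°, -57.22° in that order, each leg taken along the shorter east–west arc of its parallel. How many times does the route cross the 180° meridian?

Leg 1: -154.07° → -1.54°, shortest Δλ = 152.53° (east) — does not cross 180°.
Leg 2: -1.54° → +24.51°, shortest Δλ = 26.05° (east) — does not cross 180°.
Leg 3: +24.51° → -57.22°, shortest Δλ = -81.73° (west) — does not cross 180°.
Total crossings: 0.

0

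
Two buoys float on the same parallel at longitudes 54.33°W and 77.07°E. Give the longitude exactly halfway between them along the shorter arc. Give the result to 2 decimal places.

Signed shortest Δλ from -54.33° to +77.07° is +131.40°.
Midpoint longitude = -54.33° + (+131.40°)/2 = -54.33° + 65.70° = +11.37°.

11.37°E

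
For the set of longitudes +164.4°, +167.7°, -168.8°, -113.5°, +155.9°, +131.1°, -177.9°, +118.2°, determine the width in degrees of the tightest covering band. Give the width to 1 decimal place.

128.3°

Sort the longitudes: -177.9°, -168.8°, -113.5°, +118.2°, +131.1°, +155.9°, +164.4°, +167.7°.
Eastward gaps between consecutive values (wrapping around): 9.1°, 55.3°, 231.7°, 12.9°, 24.8°, 8.5°, 3.3°, 14.4°.
Largest gap = 231.7° ⇒ minimal covering band is its complement: 360° − 231.7° = 128.3°.
Band runs from +118.2° eastward to -113.5°, crossing the antimeridian.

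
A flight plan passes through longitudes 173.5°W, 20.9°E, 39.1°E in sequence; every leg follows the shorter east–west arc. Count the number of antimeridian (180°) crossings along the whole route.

1

Leg 1: -173.5° → +20.9°, shortest Δλ = -165.6° (west) — crosses 180°.
Leg 2: +20.9° → +39.1°, shortest Δλ = 18.2° (east) — does not cross 180°.
Total crossings: 1.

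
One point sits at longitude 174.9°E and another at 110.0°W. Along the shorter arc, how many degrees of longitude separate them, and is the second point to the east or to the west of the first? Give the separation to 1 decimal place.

75.1° east

Raw difference: -110.0 − 174.9 = -284.9°.
Normalise into (−180°, 180°]: -284.9° + 360° = 75.1°.
Positive ⇒ the second point lies to the east; separation 75.1°.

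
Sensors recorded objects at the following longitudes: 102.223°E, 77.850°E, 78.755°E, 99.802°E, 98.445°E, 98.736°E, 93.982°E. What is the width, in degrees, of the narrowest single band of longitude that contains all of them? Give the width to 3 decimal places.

24.373°

Sort the longitudes: +77.850°, +78.755°, +93.982°, +98.445°, +98.736°, +99.802°, +102.223°.
Eastward gaps between consecutive values (wrapping around): 0.905°, 15.227°, 4.463°, 0.291°, 1.066°, 2.421°, 335.627°.
Largest gap = 335.627° ⇒ minimal covering band is its complement: 360° − 335.627° = 24.373°.
Band runs from +77.850° eastward to +102.223°.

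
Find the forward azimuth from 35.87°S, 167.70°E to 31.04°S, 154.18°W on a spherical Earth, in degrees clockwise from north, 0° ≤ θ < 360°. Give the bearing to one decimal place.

92.5°

Δλ = -154.18 − 167.70 = -321.88°; wrapped into (−180°, 180°]: 38.12°.
θ = atan2( sin Δλ · cos φ₂ , cos φ₁ · sin φ₂ − sin φ₁ · cos φ₂ · cos Δλ )
  = atan2(0.52892, -0.02288) = 92.477° → normalised to [0°, 360°): 92.477°.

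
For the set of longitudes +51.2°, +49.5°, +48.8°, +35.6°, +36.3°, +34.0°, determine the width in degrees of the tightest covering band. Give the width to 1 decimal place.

Sort the longitudes: +34.0°, +35.6°, +36.3°, +48.8°, +49.5°, +51.2°.
Eastward gaps between consecutive values (wrapping around): 1.6°, 0.7°, 12.5°, 0.7°, 1.7°, 342.8°.
Largest gap = 342.8° ⇒ minimal covering band is its complement: 360° − 342.8° = 17.2°.
Band runs from +34.0° eastward to +51.2°.

17.2°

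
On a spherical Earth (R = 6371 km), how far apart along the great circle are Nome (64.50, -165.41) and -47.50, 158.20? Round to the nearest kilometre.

Δλ = 158.20 − -165.41 = 323.61°; wrapped into (−180°, 180°]: -36.39°.
Δφ = -47.50 − 64.50 = -112.00°.
a = sin²(Δφ/2) + cos φ₁ · cos φ₂ · sin²(Δλ/2) = 0.715661.
c = 2·atan2(√a, √(1−a)) = 2.01675 rad → d = 6371·c ≈ 12848.75 km.

12849 km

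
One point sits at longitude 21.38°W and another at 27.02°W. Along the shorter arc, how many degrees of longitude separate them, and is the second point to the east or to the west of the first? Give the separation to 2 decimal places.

5.64° west

Raw difference: -27.02 − -21.38 = -5.64°.
Normalise into (−180°, 180°]: -5.64° stays -5.64°.
Negative ⇒ the second point lies to the west; separation 5.64°.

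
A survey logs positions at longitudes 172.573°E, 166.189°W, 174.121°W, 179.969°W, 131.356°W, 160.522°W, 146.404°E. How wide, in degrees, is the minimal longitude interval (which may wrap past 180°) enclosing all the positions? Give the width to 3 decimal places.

Sort the longitudes: -179.969°, -174.121°, -166.189°, -160.522°, -131.356°, +146.404°, +172.573°.
Eastward gaps between consecutive values (wrapping around): 5.848°, 7.932°, 5.667°, 29.166°, 277.760°, 26.169°, 7.458°.
Largest gap = 277.760° ⇒ minimal covering band is its complement: 360° − 277.760° = 82.240°.
Band runs from +146.404° eastward to -131.356°, crossing the antimeridian.

82.240°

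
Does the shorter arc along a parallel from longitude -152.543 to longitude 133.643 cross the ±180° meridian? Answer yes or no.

Yes

Naïve |133.643 − -152.543| = 286.186° > 180°, so the shorter arc goes the other way round — across 180°.
Signed shortest Δλ = ((133.643 − -152.543 + 180) mod 360) − 180 = -73.814°.
Going west by 73.814° from -152.543° passes through 180° before reaching +133.643°.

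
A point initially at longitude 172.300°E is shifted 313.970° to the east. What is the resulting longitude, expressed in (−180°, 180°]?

Start at +172.300°; shift +313.970° → +486.270°.
+486.270° lies outside (−180°, 180°]; subtract 360° → +126.270°.

126.270°E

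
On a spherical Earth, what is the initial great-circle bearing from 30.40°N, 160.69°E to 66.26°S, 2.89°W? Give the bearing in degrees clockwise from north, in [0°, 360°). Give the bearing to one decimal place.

190.8°

Δλ = -2.89 − 160.69 = -163.58°.
θ = atan2( sin Δλ · cos φ₂ , cos φ₁ · sin φ₂ − sin φ₁ · cos φ₂ · cos Δλ )
  = atan2(-0.11380, -0.59412) = -169.156° → normalised to [0°, 360°): 190.844°.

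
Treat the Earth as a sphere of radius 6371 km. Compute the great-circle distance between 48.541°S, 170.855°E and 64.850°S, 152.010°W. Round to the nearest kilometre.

Δλ = -152.010 − 170.855 = -322.865°; wrapped into (−180°, 180°]: 37.135°.
Δφ = -64.850 − -48.541 = -16.309°.
a = sin²(Δφ/2) + cos φ₁ · cos φ₂ · sin²(Δλ/2) = 0.048649.
c = 2·atan2(√a, √(1−a)) = 0.44479 rad → d = 6371·c ≈ 2833.74 km.

2834 km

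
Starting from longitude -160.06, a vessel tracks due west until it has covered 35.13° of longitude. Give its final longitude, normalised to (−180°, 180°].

Start at -160.06°; shift −35.13° → -195.19°.
-195.19° lies outside (−180°, 180°]; add 360° → +164.81°.

+164.81°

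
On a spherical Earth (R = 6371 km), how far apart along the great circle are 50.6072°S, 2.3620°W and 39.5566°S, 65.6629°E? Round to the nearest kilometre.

Δλ = 65.6629 − -2.3620 = 68.0249°.
Δφ = -39.5566 − -50.6072 = 11.0506°.
a = sin²(Δφ/2) + cos φ₁ · cos φ₂ · sin²(Δλ/2) = 0.162372.
c = 2·atan2(√a, √(1−a)) = 0.82948 rad → d = 6371·c ≈ 5284.64 km.

5285 km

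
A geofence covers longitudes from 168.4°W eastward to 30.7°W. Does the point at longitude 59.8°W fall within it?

Band width going east from -168.4° to -30.7°: ((-30.7 − -168.4) mod 360) = 137.7°.
Offset of -59.8° east of the west edge: ((-59.8 − -168.4) mod 360) = 108.6°.
108.6° ≤ 137.7° ⇒ inside.

Yes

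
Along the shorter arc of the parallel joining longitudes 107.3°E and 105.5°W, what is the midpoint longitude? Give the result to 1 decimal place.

179.1°W

Signed shortest Δλ from +107.3° to -105.5° is +147.2°.
Midpoint longitude = +107.3° + (+147.2°)/2 = +107.3° + 73.6° = +180.9°.
Normalise into (−180°, 180°]: -179.1°.
(The naïve average (+107.3 + -105.5)/2 = 0.9° is on the wrong side of the globe.)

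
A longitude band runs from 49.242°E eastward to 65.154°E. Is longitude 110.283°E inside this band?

No

Band width going east from +49.242° to +65.154°: ((65.154 − 49.242) mod 360) = 15.912°.
Offset of +110.283° east of the west edge: ((110.283 − 49.242) mod 360) = 61.041°.
61.041° > 15.912° ⇒ outside.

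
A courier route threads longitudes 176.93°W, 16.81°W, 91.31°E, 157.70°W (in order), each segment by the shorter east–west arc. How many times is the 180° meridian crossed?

1

Leg 1: -176.93° → -16.81°, shortest Δλ = 160.12° (east) — does not cross 180°.
Leg 2: -16.81° → +91.31°, shortest Δλ = 108.12° (east) — does not cross 180°.
Leg 3: +91.31° → -157.70°, shortest Δλ = 110.99° (east) — crosses 180°.
Total crossings: 1.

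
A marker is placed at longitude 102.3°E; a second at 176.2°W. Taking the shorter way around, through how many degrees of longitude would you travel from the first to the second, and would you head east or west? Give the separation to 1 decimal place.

81.5° east

Raw difference: -176.2 − 102.3 = -278.5°.
Normalise into (−180°, 180°]: -278.5° + 360° = 81.5°.
Positive ⇒ the second point lies to the east; separation 81.5°.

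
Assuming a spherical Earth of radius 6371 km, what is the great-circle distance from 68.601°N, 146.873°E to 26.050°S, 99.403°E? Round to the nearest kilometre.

11208 km

Δλ = 99.403 − 146.873 = -47.470°.
Δφ = -26.050 − 68.601 = -94.651°.
a = sin²(Δφ/2) + cos φ₁ · cos φ₂ · sin²(Δλ/2) = 0.593650.
c = 2·atan2(√a, √(1−a)) = 1.75921 rad → d = 6371·c ≈ 11207.92 km.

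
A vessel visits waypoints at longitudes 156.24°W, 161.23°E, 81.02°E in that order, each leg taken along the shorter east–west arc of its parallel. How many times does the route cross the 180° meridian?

1

Leg 1: -156.24° → +161.23°, shortest Δλ = -42.53° (west) — crosses 180°.
Leg 2: +161.23° → +81.02°, shortest Δλ = -80.21° (west) — does not cross 180°.
Total crossings: 1.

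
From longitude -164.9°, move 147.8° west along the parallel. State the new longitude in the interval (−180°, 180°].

Start at -164.9°; shift −147.8° → -312.7°.
-312.7° lies outside (−180°, 180°]; add 360° → +47.3°.

+47.3°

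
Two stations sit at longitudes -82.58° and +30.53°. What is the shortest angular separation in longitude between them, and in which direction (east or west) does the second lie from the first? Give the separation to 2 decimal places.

Raw difference: 30.53 − -82.58 = 113.11°.
Normalise into (−180°, 180°]: 113.11° stays 113.11°.
Positive ⇒ the second point lies to the east; separation 113.11°.

113.11° east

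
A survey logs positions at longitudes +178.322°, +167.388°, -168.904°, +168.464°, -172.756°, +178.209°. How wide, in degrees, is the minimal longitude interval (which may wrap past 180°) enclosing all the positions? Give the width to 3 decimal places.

Sort the longitudes: -172.756°, -168.904°, +167.388°, +168.464°, +178.209°, +178.322°.
Eastward gaps between consecutive values (wrapping around): 3.852°, 336.292°, 1.076°, 9.745°, 0.113°, 8.922°.
Largest gap = 336.292° ⇒ minimal covering band is its complement: 360° − 336.292° = 23.708°.
Band runs from +167.388° eastward to -168.904°, crossing the antimeridian.

23.708°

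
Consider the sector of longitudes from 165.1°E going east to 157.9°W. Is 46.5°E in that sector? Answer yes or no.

Band width going east from +165.1° to -157.9°: ((-157.9 − 165.1) mod 360) = 37.0°.
Offset of +46.5° east of the west edge: ((46.5 − 165.1) mod 360) = 241.4°.
241.4° > 37.0° ⇒ outside.

No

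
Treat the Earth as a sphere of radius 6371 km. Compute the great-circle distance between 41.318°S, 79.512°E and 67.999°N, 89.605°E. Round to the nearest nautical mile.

Δλ = 89.605 − 79.512 = 10.093°.
Δφ = 67.999 − -41.318 = 109.317°.
a = sin²(Δφ/2) + cos φ₁ · cos φ₂ · sin²(Δλ/2) = 0.667574.
c = 2·atan2(√a, √(1−a)) = 1.91256 rad → d = 6371·c ≈ 12184.92 km ≈ 6579.33 nmi.

6579 nmi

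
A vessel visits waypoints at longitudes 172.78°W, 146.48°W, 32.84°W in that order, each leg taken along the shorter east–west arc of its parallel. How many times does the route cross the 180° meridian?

Leg 1: -172.78° → -146.48°, shortest Δλ = 26.3° (east) — does not cross 180°.
Leg 2: -146.48° → -32.84°, shortest Δλ = 113.64° (east) — does not cross 180°.
Total crossings: 0.

0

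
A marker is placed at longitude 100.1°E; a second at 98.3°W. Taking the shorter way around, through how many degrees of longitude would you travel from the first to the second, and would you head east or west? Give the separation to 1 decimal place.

161.6° east

Raw difference: -98.3 − 100.1 = -198.4°.
Normalise into (−180°, 180°]: -198.4° + 360° = 161.6°.
Positive ⇒ the second point lies to the east; separation 161.6°.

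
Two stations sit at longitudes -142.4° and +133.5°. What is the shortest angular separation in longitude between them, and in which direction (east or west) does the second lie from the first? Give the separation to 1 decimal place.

84.1° west

Raw difference: 133.5 − -142.4 = 275.9°.
Normalise into (−180°, 180°]: 275.9° − 360° = -84.1°.
Negative ⇒ the second point lies to the west; separation 84.1°.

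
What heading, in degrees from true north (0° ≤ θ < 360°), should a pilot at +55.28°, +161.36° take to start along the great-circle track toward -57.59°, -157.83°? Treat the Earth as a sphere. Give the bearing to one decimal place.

156.7°

Δλ = -157.83 − 161.36 = -319.19°; wrapped into (−180°, 180°]: 40.81°.
θ = atan2( sin Δλ · cos φ₂ , cos φ₁ · sin φ₂ − sin φ₁ · cos φ₂ · cos Δλ )
  = atan2(0.35029, -0.81429) = 156.724° → normalised to [0°, 360°): 156.724°.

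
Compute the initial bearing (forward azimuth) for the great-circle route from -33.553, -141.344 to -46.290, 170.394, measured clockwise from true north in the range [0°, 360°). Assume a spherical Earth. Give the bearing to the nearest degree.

Δλ = 170.394 − -141.344 = 311.738°; wrapped into (−180°, 180°]: -48.262°.
θ = atan2( sin Δλ · cos φ₂ , cos φ₁ · sin φ₂ − sin φ₁ · cos φ₂ · cos Δλ )
  = atan2(-0.51563, -0.34814) = -124.027° → normalised to [0°, 360°): 235.973°.

236°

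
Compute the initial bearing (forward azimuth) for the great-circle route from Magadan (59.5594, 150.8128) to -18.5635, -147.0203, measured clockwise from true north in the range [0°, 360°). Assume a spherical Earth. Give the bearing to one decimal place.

Δλ = -147.0203 − 150.8128 = -297.8331°; wrapped into (−180°, 180°]: 62.1669°.
θ = atan2( sin Δλ · cos φ₂ , cos φ₁ · sin φ₂ − sin φ₁ · cos φ₂ · cos Δλ )
  = atan2(0.83830, -0.54289) = 122.927° → normalised to [0°, 360°): 122.927°.

122.9°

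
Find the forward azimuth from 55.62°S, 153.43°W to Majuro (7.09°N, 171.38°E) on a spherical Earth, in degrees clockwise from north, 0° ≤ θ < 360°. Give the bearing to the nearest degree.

Δλ = 171.38 − -153.43 = 324.81°; wrapped into (−180°, 180°]: -35.19°.
θ = atan2( sin Δλ · cos φ₂ , cos φ₁ · sin φ₂ − sin φ₁ · cos φ₂ · cos Δλ )
  = atan2(-0.57188, 0.73902) = -37.734° → normalised to [0°, 360°): 322.266°.

322°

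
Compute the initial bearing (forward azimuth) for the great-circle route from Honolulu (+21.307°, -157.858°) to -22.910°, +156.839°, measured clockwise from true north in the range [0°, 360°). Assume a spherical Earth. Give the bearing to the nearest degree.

228°

Δλ = 156.839 − -157.858 = 314.697°; wrapped into (−180°, 180°]: -45.303°.
θ = atan2( sin Δλ · cos φ₂ , cos φ₁ · sin φ₂ − sin φ₁ · cos φ₂ · cos Δλ )
  = atan2(-0.65476, -0.59809) = -132.410° → normalised to [0°, 360°): 227.590°.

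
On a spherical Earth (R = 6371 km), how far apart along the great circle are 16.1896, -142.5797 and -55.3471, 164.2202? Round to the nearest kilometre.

Δλ = 164.2202 − -142.5797 = 306.7999°; wrapped into (−180°, 180°]: -53.2001°.
Δφ = -55.3471 − 16.1896 = -71.5367°.
a = sin²(Δφ/2) + cos φ₁ · cos φ₂ · sin²(Δλ/2) = 0.451129.
c = 2·atan2(√a, √(1−a)) = 1.47290 rad → d = 6371·c ≈ 9383.84 km.

9384 km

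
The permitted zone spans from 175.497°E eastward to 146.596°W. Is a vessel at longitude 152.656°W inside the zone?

Band width going east from +175.497° to -146.596°: ((-146.596 − 175.497) mod 360) = 37.907°.
Offset of -152.656° east of the west edge: ((-152.656 − 175.497) mod 360) = 31.847°.
31.847° ≤ 37.907° ⇒ inside.

Yes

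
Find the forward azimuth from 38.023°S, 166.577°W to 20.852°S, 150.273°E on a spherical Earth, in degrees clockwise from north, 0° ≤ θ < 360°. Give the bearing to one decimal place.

282.3°

Δλ = 150.273 − -166.577 = 316.850°; wrapped into (−180°, 180°]: -43.150°.
θ = atan2( sin Δλ · cos φ₂ , cos φ₁ · sin φ₂ − sin φ₁ · cos φ₂ · cos Δλ )
  = atan2(-0.63912, 0.13955) = -77.683° → normalised to [0°, 360°): 282.317°.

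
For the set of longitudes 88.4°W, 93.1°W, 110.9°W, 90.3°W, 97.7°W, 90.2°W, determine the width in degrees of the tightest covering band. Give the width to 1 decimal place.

22.5°

Sort the longitudes: -110.9°, -97.7°, -93.1°, -90.3°, -90.2°, -88.4°.
Eastward gaps between consecutive values (wrapping around): 13.2°, 4.6°, 2.8°, 0.1°, 1.8°, 337.5°.
Largest gap = 337.5° ⇒ minimal covering band is its complement: 360° − 337.5° = 22.5°.
Band runs from -110.9° eastward to -88.4°.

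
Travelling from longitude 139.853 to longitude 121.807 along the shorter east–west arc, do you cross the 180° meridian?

No

Signed shortest Δλ = ((121.807 − 139.853 + 180) mod 360) − 180 = -18.046°.
Going west by 18.046° from +139.853° reaches +121.807° without touching 180°.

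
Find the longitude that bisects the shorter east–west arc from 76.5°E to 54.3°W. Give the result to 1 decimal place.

Signed shortest Δλ from +76.5° to -54.3° is -130.8°.
Midpoint longitude = +76.5° + (-130.8°)/2 = +76.5° − 65.4° = +11.1°.

11.1°E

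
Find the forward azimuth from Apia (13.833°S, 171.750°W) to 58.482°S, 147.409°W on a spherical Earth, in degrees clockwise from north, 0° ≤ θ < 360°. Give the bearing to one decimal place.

Δλ = -147.409 − -171.750 = 24.341°.
θ = atan2( sin Δλ · cos φ₂ , cos φ₁ · sin φ₂ − sin φ₁ · cos φ₂ · cos Δλ )
  = atan2(0.21547, -0.71387) = 163.205° → normalised to [0°, 360°): 163.205°.

163.2°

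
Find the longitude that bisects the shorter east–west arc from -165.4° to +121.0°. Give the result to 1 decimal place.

Signed shortest Δλ from -165.4° to +121.0° is -73.6°.
Midpoint longitude = -165.4° + (-73.6°)/2 = -165.4° − 36.8° = -202.2°.
Normalise into (−180°, 180°]: +157.8°.
(The naïve average (-165.4 + +121.0)/2 = -22.2° is on the wrong side of the globe.)

+157.8°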